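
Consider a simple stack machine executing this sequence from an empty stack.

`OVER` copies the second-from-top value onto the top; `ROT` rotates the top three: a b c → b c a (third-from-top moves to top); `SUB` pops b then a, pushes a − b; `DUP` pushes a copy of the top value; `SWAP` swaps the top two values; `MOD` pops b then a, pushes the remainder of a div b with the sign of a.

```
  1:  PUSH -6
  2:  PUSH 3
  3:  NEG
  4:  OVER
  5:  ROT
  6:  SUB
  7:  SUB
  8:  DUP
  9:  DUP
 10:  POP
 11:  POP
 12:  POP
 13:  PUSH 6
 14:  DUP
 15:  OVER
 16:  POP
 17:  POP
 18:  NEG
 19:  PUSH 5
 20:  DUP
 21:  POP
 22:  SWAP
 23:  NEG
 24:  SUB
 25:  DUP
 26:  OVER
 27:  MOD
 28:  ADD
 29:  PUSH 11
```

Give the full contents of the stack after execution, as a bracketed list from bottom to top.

[-1, 11]

PUSH -6 -> [-6]
PUSH 3  -> [-6, 3]
NEG     -> [-6, -3]
OVER    -> [-6, -3, -6]
ROT     -> [-3, -6, -6]
SUB     -> [-3, 0]
SUB     -> [-3]
DUP     -> [-3, -3]
DUP     -> [-3, -3, -3]
POP     -> [-3, -3]
POP     -> [-3]
POP     -> []
PUSH 6  -> [6]
DUP     -> [6, 6]
OVER    -> [6, 6, 6]
POP     -> [6, 6]
POP     -> [6]
NEG     -> [-6]
PUSH 5  -> [-6, 5]
DUP     -> [-6, 5, 5]
POP     -> [-6, 5]
SWAP    -> [5, -6]
NEG     -> [5, 6]
SUB     -> [-1]
DUP     -> [-1, -1]
OVER    -> [-1, -1, -1]
MOD     -> [-1, 0]
ADD     -> [-1]
PUSH 11 -> [-1, 11]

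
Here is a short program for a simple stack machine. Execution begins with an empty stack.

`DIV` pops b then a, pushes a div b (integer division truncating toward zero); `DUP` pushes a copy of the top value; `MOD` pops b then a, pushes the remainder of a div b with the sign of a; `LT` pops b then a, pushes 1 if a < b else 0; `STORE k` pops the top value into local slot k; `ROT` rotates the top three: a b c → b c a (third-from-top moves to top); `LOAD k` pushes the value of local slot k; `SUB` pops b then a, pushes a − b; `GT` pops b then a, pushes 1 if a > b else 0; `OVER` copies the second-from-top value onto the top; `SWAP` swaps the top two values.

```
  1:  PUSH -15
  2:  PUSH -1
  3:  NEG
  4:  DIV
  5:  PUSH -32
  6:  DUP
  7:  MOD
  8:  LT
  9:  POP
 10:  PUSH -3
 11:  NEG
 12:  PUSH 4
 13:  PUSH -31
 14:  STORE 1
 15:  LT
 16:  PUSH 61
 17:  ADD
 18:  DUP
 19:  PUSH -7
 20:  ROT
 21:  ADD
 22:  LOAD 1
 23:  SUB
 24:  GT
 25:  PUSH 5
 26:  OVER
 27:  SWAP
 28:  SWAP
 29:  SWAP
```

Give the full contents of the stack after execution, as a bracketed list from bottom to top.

[0, 0, 5]

PUSH -15 -> [-15]
PUSH -1  -> [-15, -1]
NEG      -> [-15, 1]
DIV      -> [-15]
PUSH -32 -> [-15, -32]
DUP      -> [-15, -32, -32]
MOD      -> [-15, 0]
LT       -> [1]
POP      -> []
PUSH -3  -> [-3]
NEG      -> [3]
PUSH 4   -> [3, 4]
PUSH -31 -> [3, 4, -31]
STORE 1  -> [3, 4]
LT       -> [1]
PUSH 61  -> [1, 61]
ADD      -> [62]
DUP      -> [62, 62]
PUSH -7  -> [62, 62, -7]
ROT      -> [62, -7, 62]
ADD      -> [62, 55]
LOAD 1   -> [62, 55, -31]
SUB      -> [62, 86]
GT       -> [0]
PUSH 5   -> [0, 5]
OVER     -> [0, 5, 0]
SWAP     -> [0, 0, 5]
SWAP     -> [0, 5, 0]
SWAP     -> [0, 0, 5]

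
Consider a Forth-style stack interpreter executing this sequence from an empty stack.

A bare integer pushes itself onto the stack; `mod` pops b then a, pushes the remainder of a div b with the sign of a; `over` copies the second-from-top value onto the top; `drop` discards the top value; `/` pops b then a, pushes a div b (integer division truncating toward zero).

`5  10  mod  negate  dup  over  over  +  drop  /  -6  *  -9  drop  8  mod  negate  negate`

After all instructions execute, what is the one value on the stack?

5      -> 5
10     -> 5 10
mod    -> 5
negate -> -5
dup    -> -5 -5
over   -> -5 -5 -5
over   -> -5 -5 -5 -5
+      -> -5 -5 -10
drop   -> -5 -5
/      -> 1
-6     -> 1 -6
*      -> -6
-9     -> -6 -9
drop   -> -6
8      -> -6 8
mod    -> -6
negate -> 6
negate -> -6

-6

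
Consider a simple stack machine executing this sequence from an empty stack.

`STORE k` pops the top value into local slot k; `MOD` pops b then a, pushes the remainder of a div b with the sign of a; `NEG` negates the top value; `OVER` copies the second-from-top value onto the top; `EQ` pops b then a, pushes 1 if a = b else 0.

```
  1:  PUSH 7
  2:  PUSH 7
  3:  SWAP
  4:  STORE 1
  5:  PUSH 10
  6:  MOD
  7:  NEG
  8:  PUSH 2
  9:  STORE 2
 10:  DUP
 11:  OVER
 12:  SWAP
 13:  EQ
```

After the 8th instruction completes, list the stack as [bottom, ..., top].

PUSH 7  → 7
PUSH 7  → 7 7
SWAP    → 7 7
STORE 1 → 7
PUSH 10 → 7 10
MOD     → 7
NEG     → -7
PUSH 2  → -7 2

[-7, 2]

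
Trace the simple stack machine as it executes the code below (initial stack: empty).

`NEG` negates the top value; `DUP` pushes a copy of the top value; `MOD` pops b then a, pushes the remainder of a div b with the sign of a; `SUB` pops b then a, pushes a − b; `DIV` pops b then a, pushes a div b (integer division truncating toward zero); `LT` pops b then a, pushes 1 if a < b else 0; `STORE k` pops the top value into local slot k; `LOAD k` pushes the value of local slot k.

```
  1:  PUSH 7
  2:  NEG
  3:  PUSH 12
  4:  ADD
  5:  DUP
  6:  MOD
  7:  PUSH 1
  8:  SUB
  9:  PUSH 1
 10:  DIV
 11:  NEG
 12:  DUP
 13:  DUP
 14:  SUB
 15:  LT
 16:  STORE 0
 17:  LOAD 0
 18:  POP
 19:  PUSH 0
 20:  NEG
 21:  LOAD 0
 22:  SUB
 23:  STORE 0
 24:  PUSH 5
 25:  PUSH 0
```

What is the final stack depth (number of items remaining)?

2

PUSH 7  : [7]
NEG     : [-7]
PUSH 12 : [-7, 12]
ADD     : [5]
DUP     : [5, 5]
MOD     : [0]
PUSH 1  : [0, 1]
SUB     : [-1]
PUSH 1  : [-1, 1]
DIV     : [-1]
NEG     : [1]
DUP     : [1, 1]
DUP     : [1, 1, 1]
SUB     : [1, 0]
LT      : [0]
STORE 0 : []
LOAD 0  : [0]
POP     : []
PUSH 0  : [0]
NEG     : [0]
LOAD 0  : [0, 0]
SUB     : [0]
STORE 0 : []
PUSH 5  : [5]
PUSH 0  : [5, 0]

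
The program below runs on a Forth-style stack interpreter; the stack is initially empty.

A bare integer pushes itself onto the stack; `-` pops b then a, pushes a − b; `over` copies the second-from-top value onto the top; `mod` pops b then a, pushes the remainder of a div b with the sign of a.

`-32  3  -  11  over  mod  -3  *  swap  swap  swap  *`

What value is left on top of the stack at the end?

-32  → [-32]
3    → [-32, 3]
-    → [-35]
11   → [-35, 11]
over → [-35, 11, -35]
mod  → [-35, 11]
-3   → [-35, 11, -3]
*    → [-35, -33]
swap → [-33, -35]
swap → [-35, -33]
swap → [-33, -35]
*    → [1155]

1155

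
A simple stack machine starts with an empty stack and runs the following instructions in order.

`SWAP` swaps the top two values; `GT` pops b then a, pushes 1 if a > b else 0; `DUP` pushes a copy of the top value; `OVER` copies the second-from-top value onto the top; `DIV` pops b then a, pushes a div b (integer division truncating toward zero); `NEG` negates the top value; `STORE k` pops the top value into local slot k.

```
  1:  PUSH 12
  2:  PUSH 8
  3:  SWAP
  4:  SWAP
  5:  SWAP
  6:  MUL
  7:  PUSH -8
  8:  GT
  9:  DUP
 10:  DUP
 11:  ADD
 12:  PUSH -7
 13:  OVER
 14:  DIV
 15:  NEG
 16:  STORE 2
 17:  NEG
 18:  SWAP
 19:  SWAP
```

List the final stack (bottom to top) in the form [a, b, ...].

PUSH 12 -> [12]
PUSH 8  -> [12, 8]
SWAP    -> [8, 12]
SWAP    -> [12, 8]
SWAP    -> [8, 12]
MUL     -> [96]
PUSH -8 -> [96, -8]
GT      -> [1]
DUP     -> [1, 1]
DUP     -> [1, 1, 1]
ADD     -> [1, 2]
PUSH -7 -> [1, 2, -7]
OVER    -> [1, 2, -7, 2]
DIV     -> [1, 2, -3]
NEG     -> [1, 2, 3]
STORE 2 -> [1, 2]
NEG     -> [1, -2]
SWAP    -> [-2, 1]
SWAP    -> [1, -2]

[1, -2]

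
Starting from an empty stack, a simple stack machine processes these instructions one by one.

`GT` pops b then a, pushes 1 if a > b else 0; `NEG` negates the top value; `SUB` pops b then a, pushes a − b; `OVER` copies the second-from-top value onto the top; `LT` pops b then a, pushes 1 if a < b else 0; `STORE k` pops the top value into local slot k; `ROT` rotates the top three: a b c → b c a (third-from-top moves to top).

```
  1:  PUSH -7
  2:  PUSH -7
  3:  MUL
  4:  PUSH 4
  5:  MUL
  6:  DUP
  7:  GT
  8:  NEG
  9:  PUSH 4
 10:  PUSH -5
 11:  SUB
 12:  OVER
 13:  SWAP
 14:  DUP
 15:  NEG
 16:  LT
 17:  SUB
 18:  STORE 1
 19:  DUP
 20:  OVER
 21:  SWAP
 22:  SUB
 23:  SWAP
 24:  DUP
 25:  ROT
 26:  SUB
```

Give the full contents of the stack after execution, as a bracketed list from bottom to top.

[0, 0]

PUSH -7  -7
PUSH -7  -7 -7
MUL      49
PUSH 4   49 4
MUL      196
DUP      196 196
GT       0
NEG      0
PUSH 4   0 4
PUSH -5  0 4 -5
SUB      0 9
OVER     0 9 0
SWAP     0 0 9
DUP      0 0 9 9
NEG      0 0 9 -9
LT       0 0 0
SUB      0 0
STORE 1  0
DUP      0 0
OVER     0 0 0
SWAP     0 0 0
SUB      0 0
SWAP     0 0
DUP      0 0 0
ROT      0 0 0
SUB      0 0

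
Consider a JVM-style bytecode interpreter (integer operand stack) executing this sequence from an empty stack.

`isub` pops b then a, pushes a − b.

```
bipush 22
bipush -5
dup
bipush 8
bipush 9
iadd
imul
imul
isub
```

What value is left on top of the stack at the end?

bipush 22 → [22]
bipush -5 → [22, -5]
dup       → [22, -5, -5]
bipush 8  → [22, -5, -5, 8]
bipush 9  → [22, -5, -5, 8, 9]
iadd      → [22, -5, -5, 17]
imul      → [22, -5, -85]
imul      → [22, 425]
isub      → [-403]

-403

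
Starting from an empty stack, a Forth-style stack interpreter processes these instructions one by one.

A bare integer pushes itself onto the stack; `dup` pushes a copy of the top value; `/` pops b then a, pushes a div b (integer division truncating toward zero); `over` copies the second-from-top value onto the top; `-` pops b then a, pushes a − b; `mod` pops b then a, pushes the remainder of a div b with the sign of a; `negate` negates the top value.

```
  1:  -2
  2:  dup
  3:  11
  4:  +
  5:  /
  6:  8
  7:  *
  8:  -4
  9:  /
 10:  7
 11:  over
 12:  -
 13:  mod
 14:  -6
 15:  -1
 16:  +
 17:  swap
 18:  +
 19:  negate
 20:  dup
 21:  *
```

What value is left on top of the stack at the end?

-2     → -2
dup    → -2 -2
11     → -2 -2 11
+      → -2 9
/      → 0
8      → 0 8
*      → 0
-4     → 0 -4
/      → 0
7      → 0 7
over   → 0 7 0
-      → 0 7
mod    → 0
-6     → 0 -6
-1     → 0 -6 -1
+      → 0 -7
swap   → -7 0
+      → -7
negate → 7
dup    → 7 7
*      → 49

49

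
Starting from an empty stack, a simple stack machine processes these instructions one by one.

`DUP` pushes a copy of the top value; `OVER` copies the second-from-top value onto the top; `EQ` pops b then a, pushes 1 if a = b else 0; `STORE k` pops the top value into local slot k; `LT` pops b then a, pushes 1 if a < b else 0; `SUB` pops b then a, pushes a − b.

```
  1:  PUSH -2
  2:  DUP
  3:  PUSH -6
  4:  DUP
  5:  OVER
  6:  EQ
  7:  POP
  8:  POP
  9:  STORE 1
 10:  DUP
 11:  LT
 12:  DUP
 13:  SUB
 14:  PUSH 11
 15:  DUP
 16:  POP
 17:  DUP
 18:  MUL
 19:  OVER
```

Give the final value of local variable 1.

PUSH -2 → -2
DUP     → -2 -2
PUSH -6 → -2 -2 -6
DUP     → -2 -2 -6 -6
OVER    → -2 -2 -6 -6 -6
EQ      → -2 -2 -6 1
POP     → -2 -2 -6
POP     → -2 -2
STORE 1 → -2
DUP     → -2 -2
LT      → 0
DUP     → 0 0
SUB     → 0
PUSH 11 → 0 11
DUP     → 0 11 11
POP     → 0 11
DUP     → 0 11 11
MUL     → 0 121
OVER    → 0 121 0

-2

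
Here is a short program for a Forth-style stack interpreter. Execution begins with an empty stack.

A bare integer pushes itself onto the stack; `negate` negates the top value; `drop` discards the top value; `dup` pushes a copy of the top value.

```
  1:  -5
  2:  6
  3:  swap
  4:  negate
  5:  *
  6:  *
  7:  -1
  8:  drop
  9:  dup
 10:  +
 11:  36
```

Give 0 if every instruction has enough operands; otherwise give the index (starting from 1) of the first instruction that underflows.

-5     → -5
6      → -5 6
swap   → 6 -5
negate → 6 5
*      → 30
*  — needs 2 operands, stack has 1 → underflow

6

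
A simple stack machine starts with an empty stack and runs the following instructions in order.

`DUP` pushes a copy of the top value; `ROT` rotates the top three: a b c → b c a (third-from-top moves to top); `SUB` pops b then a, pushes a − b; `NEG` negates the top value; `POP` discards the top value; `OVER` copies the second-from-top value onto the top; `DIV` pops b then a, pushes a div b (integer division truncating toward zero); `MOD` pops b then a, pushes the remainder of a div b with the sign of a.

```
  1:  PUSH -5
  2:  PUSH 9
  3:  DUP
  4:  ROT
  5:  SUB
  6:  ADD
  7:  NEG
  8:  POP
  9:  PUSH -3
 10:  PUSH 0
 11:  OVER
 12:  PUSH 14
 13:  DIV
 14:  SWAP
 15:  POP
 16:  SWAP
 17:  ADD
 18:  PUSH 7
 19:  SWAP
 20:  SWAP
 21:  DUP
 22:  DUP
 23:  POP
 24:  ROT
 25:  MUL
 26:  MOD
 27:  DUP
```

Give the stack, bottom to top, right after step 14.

[-3, 0, 0]

PUSH -5 : [-5]
PUSH 9  : [-5, 9]
DUP     : [-5, 9, 9]
ROT     : [9, 9, -5]
SUB     : [9, 14]
ADD     : [23]
NEG     : [-23]
POP     : []
PUSH -3 : [-3]
PUSH 0  : [-3, 0]
OVER    : [-3, 0, -3]
PUSH 14 : [-3, 0, -3, 14]
DIV     : [-3, 0, 0]
SWAP    : [-3, 0, 0]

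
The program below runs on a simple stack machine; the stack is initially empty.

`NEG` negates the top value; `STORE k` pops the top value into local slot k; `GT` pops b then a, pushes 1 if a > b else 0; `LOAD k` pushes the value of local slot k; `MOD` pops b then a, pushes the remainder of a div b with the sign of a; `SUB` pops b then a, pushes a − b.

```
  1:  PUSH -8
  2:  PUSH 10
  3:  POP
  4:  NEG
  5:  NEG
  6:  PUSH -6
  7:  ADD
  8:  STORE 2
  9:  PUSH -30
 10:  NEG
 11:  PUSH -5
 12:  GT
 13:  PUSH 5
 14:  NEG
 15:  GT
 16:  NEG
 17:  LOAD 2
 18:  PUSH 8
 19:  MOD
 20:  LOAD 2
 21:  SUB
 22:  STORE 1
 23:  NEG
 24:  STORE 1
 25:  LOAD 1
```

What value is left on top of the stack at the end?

1

PUSH -8  : -8
PUSH 10  : -8 10
POP      : -8
NEG      : 8
NEG      : -8
PUSH -6  : -8 -6
ADD      : -14
STORE 2  : (empty)
PUSH -30 : -30
NEG      : 30
PUSH -5  : 30 -5
GT       : 1
PUSH 5   : 1 5
NEG      : 1 -5
GT       : 1
NEG      : -1
LOAD 2   : -1 -14
PUSH 8   : -1 -14 8
MOD      : -1 -6
LOAD 2   : -1 -6 -14
SUB      : -1 8
STORE 1  : -1
NEG      : 1
STORE 1  : (empty)
LOAD 1   : 1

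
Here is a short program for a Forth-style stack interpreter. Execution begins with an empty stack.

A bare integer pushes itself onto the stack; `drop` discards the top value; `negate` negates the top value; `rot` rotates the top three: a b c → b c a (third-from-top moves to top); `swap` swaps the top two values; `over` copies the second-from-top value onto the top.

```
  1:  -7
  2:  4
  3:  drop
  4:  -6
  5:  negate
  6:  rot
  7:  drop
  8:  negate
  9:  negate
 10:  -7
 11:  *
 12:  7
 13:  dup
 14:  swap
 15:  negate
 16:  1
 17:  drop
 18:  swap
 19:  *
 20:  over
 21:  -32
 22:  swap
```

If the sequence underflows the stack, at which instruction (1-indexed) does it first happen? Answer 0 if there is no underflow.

-7     : [-7]
4      : [-7, 4]
drop   : [-7]
-6     : [-7, -6]
negate : [-7, 6]
rot  — needs 3 operands, stack has 2 → underflow

6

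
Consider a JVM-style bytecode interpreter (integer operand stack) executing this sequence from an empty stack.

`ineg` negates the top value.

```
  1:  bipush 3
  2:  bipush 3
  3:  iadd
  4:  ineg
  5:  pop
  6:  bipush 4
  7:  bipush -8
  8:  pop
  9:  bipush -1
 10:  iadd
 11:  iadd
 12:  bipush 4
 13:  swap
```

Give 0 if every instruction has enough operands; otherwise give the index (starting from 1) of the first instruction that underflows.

11

bipush 3  → 3
bipush 3  → 3 3
iadd      → 6
ineg      → -6
pop       → (empty)
bipush 4  → 4
bipush -8 → 4 -8
pop       → 4
bipush -1 → 4 -1
iadd      → 3
iadd  — needs 2 operands, stack has 1 → underflow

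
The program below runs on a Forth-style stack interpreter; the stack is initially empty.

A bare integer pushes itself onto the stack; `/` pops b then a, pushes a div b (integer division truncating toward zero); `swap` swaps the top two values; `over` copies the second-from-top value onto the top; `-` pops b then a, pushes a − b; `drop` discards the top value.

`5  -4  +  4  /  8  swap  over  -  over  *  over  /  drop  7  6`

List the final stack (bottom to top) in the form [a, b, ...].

5    -> 5
-4   -> 5 -4
+    -> 1
4    -> 1 4
/    -> 0
8    -> 0 8
swap -> 8 0
over -> 8 0 8
-    -> 8 -8
over -> 8 -8 8
*    -> 8 -64
over -> 8 -64 8
/    -> 8 -8
drop -> 8
7    -> 8 7
6    -> 8 7 6

[8, 7, 6]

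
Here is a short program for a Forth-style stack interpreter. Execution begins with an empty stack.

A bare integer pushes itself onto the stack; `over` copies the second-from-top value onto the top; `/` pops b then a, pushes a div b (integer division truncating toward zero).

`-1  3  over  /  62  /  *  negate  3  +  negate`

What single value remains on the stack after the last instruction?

-1     → -1
3      → -1 3
over   → -1 3 -1
/      → -1 -3
62     → -1 -3 62
/      → -1 0
*      → 0
negate → 0
3      → 0 3
+      → 3
negate → -3

-3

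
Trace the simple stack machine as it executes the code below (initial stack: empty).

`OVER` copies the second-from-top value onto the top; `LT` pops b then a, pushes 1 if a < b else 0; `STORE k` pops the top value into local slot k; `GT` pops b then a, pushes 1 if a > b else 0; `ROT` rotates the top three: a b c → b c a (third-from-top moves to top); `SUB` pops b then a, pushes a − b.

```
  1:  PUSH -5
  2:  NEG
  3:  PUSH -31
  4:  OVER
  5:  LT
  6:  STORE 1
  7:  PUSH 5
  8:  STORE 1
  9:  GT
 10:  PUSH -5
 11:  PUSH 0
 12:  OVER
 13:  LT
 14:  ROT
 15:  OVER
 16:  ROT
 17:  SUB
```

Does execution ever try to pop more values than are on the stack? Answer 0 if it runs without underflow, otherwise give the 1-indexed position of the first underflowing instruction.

PUSH -5   -5
NEG       5
PUSH -31  5 -31
OVER      5 -31 5
LT        5 1
STORE 1   5
PUSH 5    5 5
STORE 1   5
GT  — needs 2 operands, stack has 1 → underflow

9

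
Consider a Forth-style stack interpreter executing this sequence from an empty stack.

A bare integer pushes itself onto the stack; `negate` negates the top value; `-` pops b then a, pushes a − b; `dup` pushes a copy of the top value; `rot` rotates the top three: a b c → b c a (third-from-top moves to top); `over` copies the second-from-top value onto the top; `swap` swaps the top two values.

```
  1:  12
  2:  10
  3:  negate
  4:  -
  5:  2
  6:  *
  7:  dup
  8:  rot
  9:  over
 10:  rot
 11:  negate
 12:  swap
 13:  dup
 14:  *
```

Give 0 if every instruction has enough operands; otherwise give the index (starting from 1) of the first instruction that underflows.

8

12     → [12]
10     → [12, 10]
negate → [12, -10]
-      → [22]
2      → [22, 2]
*      → [44]
dup    → [44, 44]
rot  — needs 3 operands, stack has 2 → underflow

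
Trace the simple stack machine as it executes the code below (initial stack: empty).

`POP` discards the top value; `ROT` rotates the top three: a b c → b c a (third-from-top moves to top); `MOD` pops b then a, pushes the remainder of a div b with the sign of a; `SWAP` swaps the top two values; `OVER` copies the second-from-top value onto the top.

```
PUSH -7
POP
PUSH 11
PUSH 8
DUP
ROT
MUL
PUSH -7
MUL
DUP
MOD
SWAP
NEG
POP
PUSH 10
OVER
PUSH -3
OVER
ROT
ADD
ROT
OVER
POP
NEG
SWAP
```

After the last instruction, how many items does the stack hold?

4

PUSH -7  -7
POP      (empty)
PUSH 11  11
PUSH 8   11 8
DUP      11 8 8
ROT      8 8 11
MUL      8 88
PUSH -7  8 88 -7
MUL      8 -616
DUP      8 -616 -616
MOD      8 0
SWAP     0 8
NEG      0 -8
POP      0
PUSH 10  0 10
OVER     0 10 0
PUSH -3  0 10 0 -3
OVER     0 10 0 -3 0
ROT      0 10 -3 0 0
ADD      0 10 -3 0
ROT      0 -3 0 10
OVER     0 -3 0 10 0
POP      0 -3 0 10
NEG      0 -3 0 -10
SWAP     0 -3 -10 0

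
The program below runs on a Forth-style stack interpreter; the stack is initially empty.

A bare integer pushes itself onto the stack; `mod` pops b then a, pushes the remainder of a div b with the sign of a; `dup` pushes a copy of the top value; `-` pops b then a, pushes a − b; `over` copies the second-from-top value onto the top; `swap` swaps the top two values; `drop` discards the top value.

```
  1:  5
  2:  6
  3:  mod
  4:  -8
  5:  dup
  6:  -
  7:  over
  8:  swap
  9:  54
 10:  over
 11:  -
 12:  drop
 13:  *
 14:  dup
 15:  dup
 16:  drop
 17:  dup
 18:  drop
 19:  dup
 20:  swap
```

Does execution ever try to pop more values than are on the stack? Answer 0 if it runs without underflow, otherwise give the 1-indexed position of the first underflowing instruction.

5     5
6     5 6
mod   5
-8    5 -8
dup   5 -8 -8
-     5 0
over  5 0 5
swap  5 5 0
54    5 5 0 54
over  5 5 0 54 0
-     5 5 0 54
drop  5 5 0
*     5 0
dup   5 0 0
dup   5 0 0 0
drop  5 0 0
dup   5 0 0 0
drop  5 0 0
dup   5 0 0 0
swap  5 0 0 0

0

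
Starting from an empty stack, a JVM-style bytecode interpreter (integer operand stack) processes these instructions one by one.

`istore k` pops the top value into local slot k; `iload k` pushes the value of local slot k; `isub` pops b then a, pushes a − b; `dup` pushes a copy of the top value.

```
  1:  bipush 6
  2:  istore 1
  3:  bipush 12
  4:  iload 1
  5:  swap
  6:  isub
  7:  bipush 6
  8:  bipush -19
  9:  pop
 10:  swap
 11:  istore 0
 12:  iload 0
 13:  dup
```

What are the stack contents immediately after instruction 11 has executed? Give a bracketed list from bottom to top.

bipush 6   : [6]
istore 1   : []
bipush 12  : [12]
iload 1    : [12, 6]
swap       : [6, 12]
isub       : [-6]
bipush 6   : [-6, 6]
bipush -19 : [-6, 6, -19]
pop        : [-6, 6]
swap       : [6, -6]
istore 0   : [6]

[6]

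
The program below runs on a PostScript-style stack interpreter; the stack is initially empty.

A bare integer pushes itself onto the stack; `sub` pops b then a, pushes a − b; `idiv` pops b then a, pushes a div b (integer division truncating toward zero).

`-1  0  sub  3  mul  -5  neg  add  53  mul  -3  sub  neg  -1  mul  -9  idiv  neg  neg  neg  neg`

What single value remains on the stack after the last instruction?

-12

-1   : -1
0    : -1 0
sub  : -1
3    : -1 3
mul  : -3
-5   : -3 -5
neg  : -3 5
add  : 2
53   : 2 53
mul  : 106
-3   : 106 -3
sub  : 109
neg  : -109
-1   : -109 -1
mul  : 109
-9   : 109 -9
idiv : -12
neg  : 12
neg  : -12
neg  : 12
neg  : -12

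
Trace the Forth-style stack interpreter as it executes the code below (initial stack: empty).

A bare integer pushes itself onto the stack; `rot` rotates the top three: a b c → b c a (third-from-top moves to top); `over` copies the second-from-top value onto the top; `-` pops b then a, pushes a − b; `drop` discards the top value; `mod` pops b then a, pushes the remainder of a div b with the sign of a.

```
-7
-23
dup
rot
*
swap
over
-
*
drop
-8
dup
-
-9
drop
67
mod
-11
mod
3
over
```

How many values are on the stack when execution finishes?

3

-7   -> -7
-23  -> -7 -23
dup  -> -7 -23 -23
rot  -> -23 -23 -7
*    -> -23 161
swap -> 161 -23
over -> 161 -23 161
-    -> 161 -184
*    -> -29624
drop -> (empty)
-8   -> -8
dup  -> -8 -8
-    -> 0
-9   -> 0 -9
drop -> 0
67   -> 0 67
mod  -> 0
-11  -> 0 -11
mod  -> 0
3    -> 0 3
over -> 0 3 0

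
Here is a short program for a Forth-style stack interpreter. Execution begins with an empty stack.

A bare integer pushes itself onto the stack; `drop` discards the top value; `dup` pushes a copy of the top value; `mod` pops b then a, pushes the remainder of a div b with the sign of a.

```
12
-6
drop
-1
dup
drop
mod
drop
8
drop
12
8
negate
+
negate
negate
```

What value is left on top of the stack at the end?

4

12      12
-6      12 -6
drop    12
-1      12 -1
dup     12 -1 -1
drop    12 -1
mod     0
drop    (empty)
8       8
drop    (empty)
12      12
8       12 8
negate  12 -8
+       4
negate  -4
negate  4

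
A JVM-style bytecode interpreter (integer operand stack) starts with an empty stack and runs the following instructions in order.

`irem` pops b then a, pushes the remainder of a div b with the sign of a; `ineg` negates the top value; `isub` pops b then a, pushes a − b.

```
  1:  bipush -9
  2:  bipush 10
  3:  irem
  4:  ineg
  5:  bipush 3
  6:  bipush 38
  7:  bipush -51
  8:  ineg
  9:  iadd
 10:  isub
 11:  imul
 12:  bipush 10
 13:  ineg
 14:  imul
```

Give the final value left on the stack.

bipush -9  → -9
bipush 10  → -9 10
irem       → -9
ineg       → 9
bipush 3   → 9 3
bipush 38  → 9 3 38
bipush -51 → 9 3 38 -51
ineg       → 9 3 38 51
iadd       → 9 3 89
isub       → 9 -86
imul       → -774
bipush 10  → -774 10
ineg       → -774 -10
imul       → 7740

7740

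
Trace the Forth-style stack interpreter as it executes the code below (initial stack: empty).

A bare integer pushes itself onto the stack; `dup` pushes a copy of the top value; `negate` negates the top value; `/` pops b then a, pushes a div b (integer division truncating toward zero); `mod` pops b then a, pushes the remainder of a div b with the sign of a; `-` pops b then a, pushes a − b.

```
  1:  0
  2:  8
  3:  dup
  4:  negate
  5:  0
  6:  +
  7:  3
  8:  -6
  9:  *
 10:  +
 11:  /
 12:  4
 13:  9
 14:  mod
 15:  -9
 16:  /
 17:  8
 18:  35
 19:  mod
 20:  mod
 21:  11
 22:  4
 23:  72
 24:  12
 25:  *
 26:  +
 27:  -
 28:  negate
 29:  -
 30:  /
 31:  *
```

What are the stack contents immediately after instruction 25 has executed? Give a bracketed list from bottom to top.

[0, 0, 0, 11, 4, 864]

0      : [0]
8      : [0, 8]
dup    : [0, 8, 8]
negate : [0, 8, -8]
0      : [0, 8, -8, 0]
+      : [0, 8, -8]
3      : [0, 8, -8, 3]
-6     : [0, 8, -8, 3, -6]
*      : [0, 8, -8, -18]
+      : [0, 8, -26]
/      : [0, 0]
4      : [0, 0, 4]
9      : [0, 0, 4, 9]
mod    : [0, 0, 4]
-9     : [0, 0, 4, -9]
/      : [0, 0, 0]
8      : [0, 0, 0, 8]
35     : [0, 0, 0, 8, 35]
mod    : [0, 0, 0, 8]
mod    : [0, 0, 0]
11     : [0, 0, 0, 11]
4      : [0, 0, 0, 11, 4]
72     : [0, 0, 0, 11, 4, 72]
12     : [0, 0, 0, 11, 4, 72, 12]
*      : [0, 0, 0, 11, 4, 864]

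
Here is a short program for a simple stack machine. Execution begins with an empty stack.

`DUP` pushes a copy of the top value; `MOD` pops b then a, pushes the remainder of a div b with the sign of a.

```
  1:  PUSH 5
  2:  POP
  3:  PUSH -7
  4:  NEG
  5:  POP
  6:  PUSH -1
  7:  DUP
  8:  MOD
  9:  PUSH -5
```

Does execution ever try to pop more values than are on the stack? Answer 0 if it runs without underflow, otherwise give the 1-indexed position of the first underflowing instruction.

PUSH 5  → [5]
POP     → []
PUSH -7 → [-7]
NEG     → [7]
POP     → []
PUSH -1 → [-1]
DUP     → [-1, -1]
MOD     → [0]
PUSH -5 → [0, -5]

0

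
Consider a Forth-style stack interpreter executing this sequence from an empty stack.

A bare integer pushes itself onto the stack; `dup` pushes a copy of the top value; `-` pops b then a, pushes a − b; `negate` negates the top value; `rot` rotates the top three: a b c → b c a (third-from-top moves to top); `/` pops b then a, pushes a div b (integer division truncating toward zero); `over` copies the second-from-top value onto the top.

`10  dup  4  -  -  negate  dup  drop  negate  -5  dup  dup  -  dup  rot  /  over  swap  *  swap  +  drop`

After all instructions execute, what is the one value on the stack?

4

10     → 10
dup    → 10 10
4      → 10 10 4
-      → 10 6
-      → 4
negate → -4
dup    → -4 -4
drop   → -4
negate → 4
-5     → 4 -5
dup    → 4 -5 -5
dup    → 4 -5 -5 -5
-      → 4 -5 0
dup    → 4 -5 0 0
rot    → 4 0 0 -5
/      → 4 0 0
over   → 4 0 0 0
swap   → 4 0 0 0
*      → 4 0 0
swap   → 4 0 0
+      → 4 0
drop   → 4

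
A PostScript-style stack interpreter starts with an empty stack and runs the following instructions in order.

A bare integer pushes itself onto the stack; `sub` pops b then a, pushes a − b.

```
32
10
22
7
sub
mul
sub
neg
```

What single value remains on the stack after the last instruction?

118

32  → 32
10  → 32 10
22  → 32 10 22
7   → 32 10 22 7
sub → 32 10 15
mul → 32 150
sub → -118
neg → 118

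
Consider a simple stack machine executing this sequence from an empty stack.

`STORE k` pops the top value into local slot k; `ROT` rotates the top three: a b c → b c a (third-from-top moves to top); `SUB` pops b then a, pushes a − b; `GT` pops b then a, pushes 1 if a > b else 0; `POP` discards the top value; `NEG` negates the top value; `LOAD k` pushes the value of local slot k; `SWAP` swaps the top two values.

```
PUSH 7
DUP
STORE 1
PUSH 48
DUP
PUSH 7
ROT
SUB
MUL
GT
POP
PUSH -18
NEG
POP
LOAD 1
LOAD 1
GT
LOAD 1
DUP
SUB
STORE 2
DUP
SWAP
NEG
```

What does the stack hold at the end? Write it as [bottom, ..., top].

PUSH 7   -> 7
DUP      -> 7 7
STORE 1  -> 7
PUSH 48  -> 7 48
DUP      -> 7 48 48
PUSH 7   -> 7 48 48 7
ROT      -> 7 48 7 48
SUB      -> 7 48 -41
MUL      -> 7 -1968
GT       -> 1
POP      -> (empty)
PUSH -18 -> -18
NEG      -> 18
POP      -> (empty)
LOAD 1   -> 7
LOAD 1   -> 7 7
GT       -> 0
LOAD 1   -> 0 7
DUP      -> 0 7 7
SUB      -> 0 0
STORE 2  -> 0
DUP      -> 0 0
SWAP     -> 0 0
NEG      -> 0 0

[0, 0]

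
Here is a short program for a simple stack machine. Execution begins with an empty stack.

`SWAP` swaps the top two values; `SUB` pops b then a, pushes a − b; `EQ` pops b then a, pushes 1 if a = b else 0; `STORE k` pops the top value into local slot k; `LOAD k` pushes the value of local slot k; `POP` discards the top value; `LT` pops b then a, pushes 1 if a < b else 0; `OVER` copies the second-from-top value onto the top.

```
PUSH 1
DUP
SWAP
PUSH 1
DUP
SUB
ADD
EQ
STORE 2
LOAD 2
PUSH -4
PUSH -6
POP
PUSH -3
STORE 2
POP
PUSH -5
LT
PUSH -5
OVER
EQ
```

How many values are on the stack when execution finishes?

2

PUSH 1   1
DUP      1 1
SWAP     1 1
PUSH 1   1 1 1
DUP      1 1 1 1
SUB      1 1 0
ADD      1 1
EQ       1
STORE 2  (empty)
LOAD 2   1
PUSH -4  1 -4
PUSH -6  1 -4 -6
POP      1 -4
PUSH -3  1 -4 -3
STORE 2  1 -4
POP      1
PUSH -5  1 -5
LT       0
PUSH -5  0 -5
OVER     0 -5 0
EQ       0 0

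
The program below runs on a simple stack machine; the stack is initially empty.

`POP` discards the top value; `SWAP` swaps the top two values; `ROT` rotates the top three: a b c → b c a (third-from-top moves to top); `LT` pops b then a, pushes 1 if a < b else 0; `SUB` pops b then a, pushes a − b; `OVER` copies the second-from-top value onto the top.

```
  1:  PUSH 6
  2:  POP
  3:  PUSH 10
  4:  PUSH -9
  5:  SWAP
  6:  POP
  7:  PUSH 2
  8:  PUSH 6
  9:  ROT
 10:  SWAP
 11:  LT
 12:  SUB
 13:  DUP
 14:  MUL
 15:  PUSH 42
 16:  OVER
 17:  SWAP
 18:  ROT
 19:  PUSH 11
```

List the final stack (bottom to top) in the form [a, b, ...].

[1, 42, 1, 11]

PUSH 6  -> 6
POP     -> (empty)
PUSH 10 -> 10
PUSH -9 -> 10 -9
SWAP    -> -9 10
POP     -> -9
PUSH 2  -> -9 2
PUSH 6  -> -9 2 6
ROT     -> 2 6 -9
SWAP    -> 2 -9 6
LT      -> 2 1
SUB     -> 1
DUP     -> 1 1
MUL     -> 1
PUSH 42 -> 1 42
OVER    -> 1 42 1
SWAP    -> 1 1 42
ROT     -> 1 42 1
PUSH 11 -> 1 42 1 11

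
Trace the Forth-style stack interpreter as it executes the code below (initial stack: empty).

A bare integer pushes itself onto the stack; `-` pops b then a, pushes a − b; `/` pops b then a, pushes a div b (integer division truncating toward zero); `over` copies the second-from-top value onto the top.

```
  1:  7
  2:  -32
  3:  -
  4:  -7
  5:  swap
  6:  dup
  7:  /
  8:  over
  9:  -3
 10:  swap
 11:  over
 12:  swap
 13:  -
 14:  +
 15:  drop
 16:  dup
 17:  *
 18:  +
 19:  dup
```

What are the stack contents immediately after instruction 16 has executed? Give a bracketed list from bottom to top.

7    → [7]
-32  → [7, -32]
-    → [39]
-7   → [39, -7]
swap → [-7, 39]
dup  → [-7, 39, 39]
/    → [-7, 1]
over → [-7, 1, -7]
-3   → [-7, 1, -7, -3]
swap → [-7, 1, -3, -7]
over → [-7, 1, -3, -7, -3]
swap → [-7, 1, -3, -3, -7]
-    → [-7, 1, -3, 4]
+    → [-7, 1, 1]
drop → [-7, 1]
dup  → [-7, 1, 1]

[-7, 1, 1]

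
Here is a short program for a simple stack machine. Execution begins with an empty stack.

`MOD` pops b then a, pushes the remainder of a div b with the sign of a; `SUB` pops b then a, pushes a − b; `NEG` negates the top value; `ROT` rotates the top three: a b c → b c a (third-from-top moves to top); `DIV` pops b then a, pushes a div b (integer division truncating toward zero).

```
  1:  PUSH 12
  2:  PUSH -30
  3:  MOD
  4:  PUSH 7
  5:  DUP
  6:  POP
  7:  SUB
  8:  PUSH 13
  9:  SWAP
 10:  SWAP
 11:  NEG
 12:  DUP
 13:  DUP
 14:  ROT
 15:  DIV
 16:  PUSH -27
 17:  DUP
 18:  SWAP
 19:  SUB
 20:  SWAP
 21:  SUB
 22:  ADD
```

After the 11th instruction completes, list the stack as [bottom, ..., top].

PUSH 12  → [12]
PUSH -30 → [12, -30]
MOD      → [12]
PUSH 7   → [12, 7]
DUP      → [12, 7, 7]
POP      → [12, 7]
SUB      → [5]
PUSH 13  → [5, 13]
SWAP     → [13, 5]
SWAP     → [5, 13]
NEG      → [5, -13]

[5, -13]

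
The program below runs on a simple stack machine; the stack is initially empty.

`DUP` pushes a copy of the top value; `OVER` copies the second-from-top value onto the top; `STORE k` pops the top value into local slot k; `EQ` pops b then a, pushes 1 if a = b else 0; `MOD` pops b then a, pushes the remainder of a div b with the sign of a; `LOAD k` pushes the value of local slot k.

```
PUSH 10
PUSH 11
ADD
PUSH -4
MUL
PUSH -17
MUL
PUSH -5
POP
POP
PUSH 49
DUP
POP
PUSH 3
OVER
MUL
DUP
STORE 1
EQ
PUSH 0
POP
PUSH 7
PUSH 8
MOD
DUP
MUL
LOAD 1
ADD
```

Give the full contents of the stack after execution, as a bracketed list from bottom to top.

[0, 196]

PUSH 10  -> 10
PUSH 11  -> 10 11
ADD      -> 21
PUSH -4  -> 21 -4
MUL      -> -84
PUSH -17 -> -84 -17
MUL      -> 1428
PUSH -5  -> 1428 -5
POP      -> 1428
POP      -> (empty)
PUSH 49  -> 49
DUP      -> 49 49
POP      -> 49
PUSH 3   -> 49 3
OVER     -> 49 3 49
MUL      -> 49 147
DUP      -> 49 147 147
STORE 1  -> 49 147
EQ       -> 0
PUSH 0   -> 0 0
POP      -> 0
PUSH 7   -> 0 7
PUSH 8   -> 0 7 8
MOD      -> 0 7
DUP      -> 0 7 7
MUL      -> 0 49
LOAD 1   -> 0 49 147
ADD      -> 0 196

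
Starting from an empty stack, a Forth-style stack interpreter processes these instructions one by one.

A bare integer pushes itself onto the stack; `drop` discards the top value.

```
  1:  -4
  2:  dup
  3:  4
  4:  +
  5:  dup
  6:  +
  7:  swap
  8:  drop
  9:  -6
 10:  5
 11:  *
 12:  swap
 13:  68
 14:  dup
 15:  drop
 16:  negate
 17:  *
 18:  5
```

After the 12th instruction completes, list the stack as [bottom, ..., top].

-4   -> -4
dup  -> -4 -4
4    -> -4 -4 4
+    -> -4 0
dup  -> -4 0 0
+    -> -4 0
swap -> 0 -4
drop -> 0
-6   -> 0 -6
5    -> 0 -6 5
*    -> 0 -30
swap -> -30 0

[-30, 0]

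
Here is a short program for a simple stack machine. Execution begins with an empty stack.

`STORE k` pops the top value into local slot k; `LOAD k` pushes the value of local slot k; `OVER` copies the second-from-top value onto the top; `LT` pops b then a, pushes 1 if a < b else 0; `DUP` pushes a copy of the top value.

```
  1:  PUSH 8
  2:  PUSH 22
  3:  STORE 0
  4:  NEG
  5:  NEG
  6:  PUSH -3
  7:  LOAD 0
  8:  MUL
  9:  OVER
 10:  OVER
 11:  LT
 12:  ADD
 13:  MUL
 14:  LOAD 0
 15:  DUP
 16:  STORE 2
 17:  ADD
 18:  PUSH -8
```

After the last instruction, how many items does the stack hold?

2

PUSH 8  → [8]
PUSH 22 → [8, 22]
STORE 0 → [8]
NEG     → [-8]
NEG     → [8]
PUSH -3 → [8, -3]
LOAD 0  → [8, -3, 22]
MUL     → [8, -66]
OVER    → [8, -66, 8]
OVER    → [8, -66, 8, -66]
LT      → [8, -66, 0]
ADD     → [8, -66]
MUL     → [-528]
LOAD 0  → [-528, 22]
DUP     → [-528, 22, 22]
STORE 2 → [-528, 22]
ADD     → [-506]
PUSH -8 → [-506, -8]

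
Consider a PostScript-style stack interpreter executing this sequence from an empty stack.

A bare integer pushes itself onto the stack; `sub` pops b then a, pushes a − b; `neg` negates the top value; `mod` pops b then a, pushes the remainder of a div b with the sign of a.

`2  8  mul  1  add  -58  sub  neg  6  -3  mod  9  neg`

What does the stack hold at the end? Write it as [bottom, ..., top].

2   : [2]
8   : [2, 8]
mul : [16]
1   : [16, 1]
add : [17]
-58 : [17, -58]
sub : [75]
neg : [-75]
6   : [-75, 6]
-3  : [-75, 6, -3]
mod : [-75, 0]
9   : [-75, 0, 9]
neg : [-75, 0, -9]

[-75, 0, -9]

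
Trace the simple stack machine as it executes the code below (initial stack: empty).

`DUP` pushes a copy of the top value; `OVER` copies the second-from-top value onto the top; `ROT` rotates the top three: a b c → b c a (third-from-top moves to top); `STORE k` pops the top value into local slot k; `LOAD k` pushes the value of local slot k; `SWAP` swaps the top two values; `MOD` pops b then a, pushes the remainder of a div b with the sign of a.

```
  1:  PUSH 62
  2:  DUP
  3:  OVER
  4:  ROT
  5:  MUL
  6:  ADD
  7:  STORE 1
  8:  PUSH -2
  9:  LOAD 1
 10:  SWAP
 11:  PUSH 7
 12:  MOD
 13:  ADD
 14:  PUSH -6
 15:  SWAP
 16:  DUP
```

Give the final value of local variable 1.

PUSH 62 → 62
DUP     → 62 62
OVER    → 62 62 62
ROT     → 62 62 62
MUL     → 62 3844
ADD     → 3906
STORE 1 → (empty)
PUSH -2 → -2
LOAD 1  → -2 3906
SWAP    → 3906 -2
PUSH 7  → 3906 -2 7
MOD     → 3906 -2
ADD     → 3904
PUSH -6 → 3904 -6
SWAP    → -6 3904
DUP     → -6 3904 3904

3906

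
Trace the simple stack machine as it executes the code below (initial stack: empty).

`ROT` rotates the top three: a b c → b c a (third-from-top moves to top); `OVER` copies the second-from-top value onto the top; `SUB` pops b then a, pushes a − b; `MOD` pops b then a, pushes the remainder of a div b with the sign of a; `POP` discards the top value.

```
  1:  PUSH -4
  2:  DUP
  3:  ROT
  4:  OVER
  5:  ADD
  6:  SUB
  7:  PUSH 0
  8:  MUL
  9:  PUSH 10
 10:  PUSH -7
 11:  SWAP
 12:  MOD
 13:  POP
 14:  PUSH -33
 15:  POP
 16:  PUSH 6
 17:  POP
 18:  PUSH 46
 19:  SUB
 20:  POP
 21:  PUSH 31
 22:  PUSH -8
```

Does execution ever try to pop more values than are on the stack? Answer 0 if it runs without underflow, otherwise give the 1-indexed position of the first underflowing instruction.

PUSH -4 → [-4]
DUP     → [-4, -4]
ROT  — needs 3 operands, stack has 2 → underflow

3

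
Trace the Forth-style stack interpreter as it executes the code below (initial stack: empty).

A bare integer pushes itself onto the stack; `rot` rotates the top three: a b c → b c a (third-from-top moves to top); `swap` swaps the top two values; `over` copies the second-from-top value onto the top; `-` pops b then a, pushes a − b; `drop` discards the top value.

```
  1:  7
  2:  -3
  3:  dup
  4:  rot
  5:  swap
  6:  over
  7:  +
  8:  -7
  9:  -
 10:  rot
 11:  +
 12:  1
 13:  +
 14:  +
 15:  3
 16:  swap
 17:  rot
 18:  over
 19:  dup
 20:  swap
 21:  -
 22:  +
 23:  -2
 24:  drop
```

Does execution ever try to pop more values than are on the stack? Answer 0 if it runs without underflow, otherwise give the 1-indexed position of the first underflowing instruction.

17

7     [7]
-3    [7, -3]
dup   [7, -3, -3]
rot   [-3, -3, 7]
swap  [-3, 7, -3]
over  [-3, 7, -3, 7]
+     [-3, 7, 4]
-7    [-3, 7, 4, -7]
-     [-3, 7, 11]
rot   [7, 11, -3]
+     [7, 8]
1     [7, 8, 1]
+     [7, 9]
+     [16]
3     [16, 3]
swap  [3, 16]
rot  — needs 3 operands, stack has 2 → underflow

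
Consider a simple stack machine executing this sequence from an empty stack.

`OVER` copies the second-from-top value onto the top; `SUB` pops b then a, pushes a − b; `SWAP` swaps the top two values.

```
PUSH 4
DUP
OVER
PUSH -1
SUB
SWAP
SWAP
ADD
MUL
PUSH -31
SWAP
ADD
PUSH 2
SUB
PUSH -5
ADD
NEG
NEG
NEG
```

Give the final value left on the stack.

2

PUSH 4   : [4]
DUP      : [4, 4]
OVER     : [4, 4, 4]
PUSH -1  : [4, 4, 4, -1]
SUB      : [4, 4, 5]
SWAP     : [4, 5, 4]
SWAP     : [4, 4, 5]
ADD      : [4, 9]
MUL      : [36]
PUSH -31 : [36, -31]
SWAP     : [-31, 36]
ADD      : [5]
PUSH 2   : [5, 2]
SUB      : [3]
PUSH -5  : [3, -5]
ADD      : [-2]
NEG      : [2]
NEG      : [-2]
NEG      : [2]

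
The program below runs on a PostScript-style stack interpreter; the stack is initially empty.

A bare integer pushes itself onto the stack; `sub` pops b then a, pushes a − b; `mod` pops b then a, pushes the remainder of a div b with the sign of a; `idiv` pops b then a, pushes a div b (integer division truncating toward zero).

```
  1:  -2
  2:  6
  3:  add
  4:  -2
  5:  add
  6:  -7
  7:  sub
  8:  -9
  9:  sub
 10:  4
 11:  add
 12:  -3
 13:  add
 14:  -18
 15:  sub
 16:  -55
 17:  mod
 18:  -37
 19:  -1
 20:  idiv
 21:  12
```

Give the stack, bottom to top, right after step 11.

[22]

-2  → -2
6   → -2 6
add → 4
-2  → 4 -2
add → 2
-7  → 2 -7
sub → 9
-9  → 9 -9
sub → 18
4   → 18 4
add → 22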